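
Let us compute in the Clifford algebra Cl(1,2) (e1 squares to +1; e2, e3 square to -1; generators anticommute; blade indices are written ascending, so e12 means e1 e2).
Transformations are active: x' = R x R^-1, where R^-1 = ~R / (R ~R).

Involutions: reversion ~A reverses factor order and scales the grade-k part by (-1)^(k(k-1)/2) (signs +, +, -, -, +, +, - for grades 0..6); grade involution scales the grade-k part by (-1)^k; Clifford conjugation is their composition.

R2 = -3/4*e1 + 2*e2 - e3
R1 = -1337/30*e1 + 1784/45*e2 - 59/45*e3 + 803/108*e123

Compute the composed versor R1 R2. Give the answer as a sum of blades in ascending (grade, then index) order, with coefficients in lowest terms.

Distribute over the terms of R2 (each basis-blade product reordered to ascending indices, repeated generators contracted through their squares):
R1 (-3/4*e1) = 1337/40 + 446/15*e12 - 59/60*e13 - 803/144*e23
R1 (2*e2) = -3568/45 - 1337/15*e12 + 803/54*e13 + 118/45*e23
R1 (-e3) = -59/45 + 803/108*e12 + 1337/30*e13 - 1784/45*e23
Summing the partial products and collecting blades:
Answer: -1887/40 - 28061/540*e12 + 6313/108*e13 - 30671/720*e23


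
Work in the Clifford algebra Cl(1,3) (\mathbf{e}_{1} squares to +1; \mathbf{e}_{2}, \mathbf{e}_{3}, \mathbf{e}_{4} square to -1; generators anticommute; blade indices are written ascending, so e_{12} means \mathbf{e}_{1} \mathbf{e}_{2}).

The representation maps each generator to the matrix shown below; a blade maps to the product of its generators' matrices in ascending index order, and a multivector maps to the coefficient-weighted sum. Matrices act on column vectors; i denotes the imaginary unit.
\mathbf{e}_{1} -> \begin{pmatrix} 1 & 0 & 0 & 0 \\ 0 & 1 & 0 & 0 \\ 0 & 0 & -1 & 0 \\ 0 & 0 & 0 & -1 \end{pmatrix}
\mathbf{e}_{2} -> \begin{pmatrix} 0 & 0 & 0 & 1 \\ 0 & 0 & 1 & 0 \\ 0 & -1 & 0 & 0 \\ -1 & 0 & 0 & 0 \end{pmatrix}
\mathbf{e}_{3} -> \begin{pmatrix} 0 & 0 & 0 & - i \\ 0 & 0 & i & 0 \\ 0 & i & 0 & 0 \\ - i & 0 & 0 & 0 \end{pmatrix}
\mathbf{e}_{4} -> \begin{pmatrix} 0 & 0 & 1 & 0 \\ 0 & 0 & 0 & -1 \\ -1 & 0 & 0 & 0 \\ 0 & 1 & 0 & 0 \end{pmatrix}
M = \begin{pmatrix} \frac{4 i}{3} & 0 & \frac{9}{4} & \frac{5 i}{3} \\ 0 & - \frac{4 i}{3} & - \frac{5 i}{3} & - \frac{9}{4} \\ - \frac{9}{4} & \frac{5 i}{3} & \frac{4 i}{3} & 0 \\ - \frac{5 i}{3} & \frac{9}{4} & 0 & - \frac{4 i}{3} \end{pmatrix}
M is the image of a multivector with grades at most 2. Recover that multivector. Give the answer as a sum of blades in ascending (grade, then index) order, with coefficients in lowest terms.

Method: the blade images are trace-orthogonal — tr(rho(e_A) rho(e_B)^-1) = 4 if A = B and 0 otherwise — and rho(e_A)^-1 = (e_A)^2 * rho(e_A) with (e_A)^2 = +1 or -1, so the coefficient of e_A in the preimage is (e_A)^2 * tr(M rho(e_A))/4.
Nonzero projections over blades of grade <= 2: e_{4}: (e_{4})^2 = -1, tr(M rho(e_{4})) = -9, coefficient \frac{9}{4}; e_{13}: (e_{13})^2 = +1, tr(M rho(e_{13})) = - \frac{20}{3}, coefficient -\frac{5}{3}; e_{23}: (e_{23})^2 = -1, tr(M rho(e_{23})) = \frac{16}{3}, coefficient -\frac{4}{3}. Every other blade of grade <= 2 projects to 0.
Answer: \frac{9}{4} e_{4} - \frac{5}{3} e_{13} - \frac{4}{3} e_{23}


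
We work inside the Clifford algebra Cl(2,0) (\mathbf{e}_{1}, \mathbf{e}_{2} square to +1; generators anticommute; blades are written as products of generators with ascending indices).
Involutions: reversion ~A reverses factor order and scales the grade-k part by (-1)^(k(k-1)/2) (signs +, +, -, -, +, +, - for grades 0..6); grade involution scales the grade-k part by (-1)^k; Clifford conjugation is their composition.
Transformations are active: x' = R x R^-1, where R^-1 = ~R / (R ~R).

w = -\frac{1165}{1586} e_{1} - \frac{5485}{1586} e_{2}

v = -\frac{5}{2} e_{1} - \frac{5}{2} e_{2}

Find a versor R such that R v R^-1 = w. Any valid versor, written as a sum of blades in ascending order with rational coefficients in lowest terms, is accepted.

Equal squares first: v^2 = w^2 = \frac{25}{2}. Then v + w = -\frac{2565}{793} e_{1} - \frac{4725}{793} e_{2} is a versor taking v to w, provided it is invertible.
Answer: -\frac{2565}{793} e_{1} - \frac{4725}{793} e_{2}


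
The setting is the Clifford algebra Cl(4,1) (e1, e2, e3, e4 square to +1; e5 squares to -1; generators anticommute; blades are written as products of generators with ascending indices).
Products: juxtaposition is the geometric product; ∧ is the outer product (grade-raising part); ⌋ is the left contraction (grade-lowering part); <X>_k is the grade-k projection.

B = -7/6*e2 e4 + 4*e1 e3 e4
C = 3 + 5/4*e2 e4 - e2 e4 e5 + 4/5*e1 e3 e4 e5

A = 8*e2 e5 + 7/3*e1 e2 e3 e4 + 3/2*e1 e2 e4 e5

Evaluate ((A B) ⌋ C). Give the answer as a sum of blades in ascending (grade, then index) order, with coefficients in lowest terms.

step 1: 28/3*e2 - 49/18*e1 e3 + 7/4*e1 e5 - 28/3*e4 e5 + 6*e2 e3 e5 + 32*e1 e2 e3 e4 e5
step 2: 28/3*e2 + 35/3*e4 - 112/15*e1 e3 + 7/5*e3 e4 - 322/45*e4 e5
Answer: 28/3*e2 + 35/3*e4 - 112/15*e1 e3 + 7/5*e3 e4 - 322/45*e4 e5


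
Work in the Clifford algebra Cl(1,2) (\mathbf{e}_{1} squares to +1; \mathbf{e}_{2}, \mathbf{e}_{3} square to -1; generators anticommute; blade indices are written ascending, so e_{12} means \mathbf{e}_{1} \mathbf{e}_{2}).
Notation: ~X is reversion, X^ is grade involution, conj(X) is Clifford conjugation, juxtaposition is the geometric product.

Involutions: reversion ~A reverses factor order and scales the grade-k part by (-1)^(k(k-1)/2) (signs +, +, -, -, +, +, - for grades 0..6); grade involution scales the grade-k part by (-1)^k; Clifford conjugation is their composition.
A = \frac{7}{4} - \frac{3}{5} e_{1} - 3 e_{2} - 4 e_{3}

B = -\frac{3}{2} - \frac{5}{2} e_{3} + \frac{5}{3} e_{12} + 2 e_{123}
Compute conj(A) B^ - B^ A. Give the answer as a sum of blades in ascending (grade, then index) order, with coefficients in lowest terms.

first term: -\frac{101}{8} + \frac{41}{10} e_{1} - \frac{7}{2} e_{2} - \frac{13}{8} e_{3} + \frac{131}{12} e_{12} - \frac{9}{2} e_{13} + \frac{63}{10} e_{23} + \frac{19}{6} e_{123}
second term: \frac{59}{8} + \frac{59}{10} e_{1} + \frac{11}{2} e_{2} + \frac{83}{8} e_{3} - \frac{61}{12} e_{12} + \frac{15}{2} e_{13} + \frac{87}{10} e_{23} - \frac{61}{6} e_{123}
Answer: -20 - \frac{9}{5} e_{1} - 9 e_{2} - 12 e_{3} + 16 e_{12} - 12 e_{13} - \frac{12}{5} e_{23} + \frac{40}{3} e_{123}


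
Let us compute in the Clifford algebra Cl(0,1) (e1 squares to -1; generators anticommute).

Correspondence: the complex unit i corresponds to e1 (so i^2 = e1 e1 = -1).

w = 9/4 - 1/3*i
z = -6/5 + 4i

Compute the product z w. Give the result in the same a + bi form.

In blades: z = -6/5 + 4*e1, w = 9/4 - 1/3*e1.
Distribute z over w term by term (generator squares from the signature, products reordered to ascending indices): (-6/5)*w = -27/10 + 2/5*e1; (4*e1)*w = 4/3 + 9*e1.
Sum: -41/30 + 47/5*e1; translating back through the correspondence:
Answer: -41/30 + 47/5*i


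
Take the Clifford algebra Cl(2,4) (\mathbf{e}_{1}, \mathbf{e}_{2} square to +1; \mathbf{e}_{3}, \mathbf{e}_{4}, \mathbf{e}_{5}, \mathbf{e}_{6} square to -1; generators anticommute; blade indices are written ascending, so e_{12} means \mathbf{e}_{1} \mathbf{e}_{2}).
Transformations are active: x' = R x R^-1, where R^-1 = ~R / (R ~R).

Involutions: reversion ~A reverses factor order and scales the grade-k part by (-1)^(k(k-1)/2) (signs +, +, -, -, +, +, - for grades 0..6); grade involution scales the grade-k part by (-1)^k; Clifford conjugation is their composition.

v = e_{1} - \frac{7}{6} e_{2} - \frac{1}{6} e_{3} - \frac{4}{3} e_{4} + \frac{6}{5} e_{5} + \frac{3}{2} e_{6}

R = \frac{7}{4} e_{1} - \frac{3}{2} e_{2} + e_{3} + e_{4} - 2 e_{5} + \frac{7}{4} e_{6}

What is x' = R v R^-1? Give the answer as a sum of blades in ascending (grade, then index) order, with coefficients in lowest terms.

~R = \frac{7}{4} e_{1} - \frac{3}{2} e_{2} + e_{3} + e_{4} - 2 e_{5} + \frac{7}{4} e_{6}, and R ~R = -\frac{15}{4}, so R^-1 = ~R / (-\frac{15}{4}).
R v = \frac{191}{40} - \frac{13}{24} e_{12} - \frac{31}{24} e_{13} - \frac{10}{3} e_{14} + \frac{41}{10} e_{15} + \frac{7}{8} e_{16} + \frac{17}{12} e_{23} + \frac{19}{6} e_{24} - \frac{62}{15} e_{25} - \frac{5}{24} e_{26} - \frac{7}{6} e_{34} + \frac{13}{15} e_{35} + \frac{43}{24} e_{36} - \frac{22}{15} e_{45} + \frac{23}{6} e_{46} - \frac{51}{10} e_{56}
Answer: -\frac{1637}{300} e_{1} + \frac{374}{75} e_{2} - \frac{119}{50} e_{3} - \frac{91}{75} e_{4} + \frac{292}{75} e_{5} - \frac{1787}{300} e_{6}


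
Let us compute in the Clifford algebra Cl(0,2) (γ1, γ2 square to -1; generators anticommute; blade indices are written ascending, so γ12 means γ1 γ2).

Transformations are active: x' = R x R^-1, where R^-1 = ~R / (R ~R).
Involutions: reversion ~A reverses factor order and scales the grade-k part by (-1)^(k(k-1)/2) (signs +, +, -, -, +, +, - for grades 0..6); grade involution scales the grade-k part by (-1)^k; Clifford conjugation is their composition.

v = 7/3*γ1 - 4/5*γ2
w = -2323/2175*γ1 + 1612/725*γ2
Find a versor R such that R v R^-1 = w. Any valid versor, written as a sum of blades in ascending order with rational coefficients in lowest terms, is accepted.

Construction: equal norms (both -1369/225) license R = v + w = 2752/2175*γ1 + 1032/725*γ2 — nothing changes along that direction, while (v - w)/2 changes sign, so v maps onto w.
Answer: 2752/2175*γ1 + 1032/725*γ2


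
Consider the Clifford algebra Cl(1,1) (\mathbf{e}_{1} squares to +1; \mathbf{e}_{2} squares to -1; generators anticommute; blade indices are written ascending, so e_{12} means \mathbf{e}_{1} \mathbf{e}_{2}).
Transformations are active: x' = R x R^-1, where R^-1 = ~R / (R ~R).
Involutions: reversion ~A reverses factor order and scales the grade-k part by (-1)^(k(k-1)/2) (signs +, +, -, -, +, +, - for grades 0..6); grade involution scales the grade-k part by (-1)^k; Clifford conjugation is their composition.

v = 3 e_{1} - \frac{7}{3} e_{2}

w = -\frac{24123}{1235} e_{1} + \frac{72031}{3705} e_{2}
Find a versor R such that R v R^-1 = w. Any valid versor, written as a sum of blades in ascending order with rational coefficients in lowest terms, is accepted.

Why this works: both vectors square to \frac{32}{9}, so q(v) = q(w) and R = v + w = -\frac{20418}{1235} e_{1} + \frac{63386}{3705} e_{2} carries v to w — its own direction survives, the complement (v - w)/2 flips.
Answer: -\frac{20418}{1235} e_{1} + \frac{63386}{3705} e_{2}


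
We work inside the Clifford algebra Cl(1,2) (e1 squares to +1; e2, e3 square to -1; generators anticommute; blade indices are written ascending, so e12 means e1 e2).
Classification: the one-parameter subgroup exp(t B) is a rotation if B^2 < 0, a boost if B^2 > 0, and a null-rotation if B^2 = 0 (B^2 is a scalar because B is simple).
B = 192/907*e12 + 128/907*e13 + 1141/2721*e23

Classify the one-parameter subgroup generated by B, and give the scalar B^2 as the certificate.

B^2 term by term: the squares give (192/907)^2*(e12)^2 + (128/907)^2*(e13)^2 + (1141/2721)^2*(e23)^2 = 36864/822649*(+1) + 16384/822649*(+1) + 1301881/7403841*(-1) = -1/9 (each basis 2-blade squares to minus the product of its generators' squares); cross terms between blades sharing an index anticommute and cancel. So B^2 = -1/9.
Answer: rotation, certificate B^2 = -1/9. Note: conjugating B changes its blade decomposition but never the scalar B^2 = -1/9, whose sign settles the classification.


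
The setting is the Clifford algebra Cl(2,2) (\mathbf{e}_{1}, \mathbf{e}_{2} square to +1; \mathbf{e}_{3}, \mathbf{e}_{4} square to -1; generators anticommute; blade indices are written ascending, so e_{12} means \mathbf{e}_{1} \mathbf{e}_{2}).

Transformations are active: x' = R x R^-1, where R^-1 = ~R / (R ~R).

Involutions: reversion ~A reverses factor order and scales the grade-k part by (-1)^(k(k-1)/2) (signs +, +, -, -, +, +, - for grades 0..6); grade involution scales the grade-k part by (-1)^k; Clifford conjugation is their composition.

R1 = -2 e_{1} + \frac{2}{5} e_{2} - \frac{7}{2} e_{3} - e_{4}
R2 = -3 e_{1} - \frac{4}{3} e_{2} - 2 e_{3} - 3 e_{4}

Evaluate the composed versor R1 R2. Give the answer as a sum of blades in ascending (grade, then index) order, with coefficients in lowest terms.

Distribute over the terms of R1 (each basis-blade product reordered to ascending indices, repeated generators contracted through their squares):
(-2 e_{1}) R2 = 6 + \frac{8}{3} e_{12} + 4 e_{13} + 6 e_{14}
(\frac{2}{5} e_{2}) R2 = -\frac{8}{15} + \frac{6}{5} e_{12} - \frac{4}{5} e_{23} - \frac{6}{5} e_{24}
(-\frac{7}{2} e_{3}) R2 = -7 - \frac{21}{2} e_{13} - \frac{14}{3} e_{23} + \frac{21}{2} e_{34}
(-e_{4}) R2 = -3 - 3 e_{14} - \frac{4}{3} e_{24} - 2 e_{34}
Summing the partial products and collecting blades:
Answer: -\frac{68}{15} + \frac{58}{15} e_{12} - \frac{13}{2} e_{13} + 3 e_{14} - \frac{82}{15} e_{23} - \frac{38}{15} e_{24} + \frac{17}{2} e_{34}


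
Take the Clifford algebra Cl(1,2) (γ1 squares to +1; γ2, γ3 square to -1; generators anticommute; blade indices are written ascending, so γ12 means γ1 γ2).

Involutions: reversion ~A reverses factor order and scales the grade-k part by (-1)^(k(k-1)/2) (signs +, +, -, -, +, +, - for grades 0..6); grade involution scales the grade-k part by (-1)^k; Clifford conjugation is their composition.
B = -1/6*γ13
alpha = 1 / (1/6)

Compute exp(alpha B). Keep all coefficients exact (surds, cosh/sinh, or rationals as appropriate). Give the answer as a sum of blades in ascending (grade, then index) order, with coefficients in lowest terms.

B^2 = (-1/6)^2*(γ13)^2 = 1/36*(+1) = 1/36 (a basis 2-blade squares to minus the product of its generators' squares).
B^2 = 1/36 — hyperbolic case — the even/odd split gives cosh and sinh: l = 1/6, alpha*l = 1, so exp(alpha B) = cosh(1) + (sinh(1)/(1/6))*B = cosh(1) + (6*sinh(1))*B.
Answer: cosh(1) - sinh(1)*γ13


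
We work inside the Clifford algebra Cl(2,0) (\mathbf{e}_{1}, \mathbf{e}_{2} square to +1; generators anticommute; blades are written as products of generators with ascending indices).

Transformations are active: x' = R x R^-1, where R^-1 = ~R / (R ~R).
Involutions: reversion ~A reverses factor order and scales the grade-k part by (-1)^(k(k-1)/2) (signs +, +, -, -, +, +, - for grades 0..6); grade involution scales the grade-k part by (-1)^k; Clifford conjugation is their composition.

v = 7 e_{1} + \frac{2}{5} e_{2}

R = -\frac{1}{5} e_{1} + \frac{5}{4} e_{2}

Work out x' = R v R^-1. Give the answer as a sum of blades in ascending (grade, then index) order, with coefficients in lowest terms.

~R = -\frac{1}{5} e_{1} + \frac{5}{4} e_{2}, and R ~R = \frac{641}{400}, so R^-1 = ~R / (\frac{641}{400}).
R v = -\frac{9}{10} - \frac{883}{100} e_{1} e_{2}
Answer: -\frac{4343}{641} e_{1} - \frac{5782}{3205} e_{2}


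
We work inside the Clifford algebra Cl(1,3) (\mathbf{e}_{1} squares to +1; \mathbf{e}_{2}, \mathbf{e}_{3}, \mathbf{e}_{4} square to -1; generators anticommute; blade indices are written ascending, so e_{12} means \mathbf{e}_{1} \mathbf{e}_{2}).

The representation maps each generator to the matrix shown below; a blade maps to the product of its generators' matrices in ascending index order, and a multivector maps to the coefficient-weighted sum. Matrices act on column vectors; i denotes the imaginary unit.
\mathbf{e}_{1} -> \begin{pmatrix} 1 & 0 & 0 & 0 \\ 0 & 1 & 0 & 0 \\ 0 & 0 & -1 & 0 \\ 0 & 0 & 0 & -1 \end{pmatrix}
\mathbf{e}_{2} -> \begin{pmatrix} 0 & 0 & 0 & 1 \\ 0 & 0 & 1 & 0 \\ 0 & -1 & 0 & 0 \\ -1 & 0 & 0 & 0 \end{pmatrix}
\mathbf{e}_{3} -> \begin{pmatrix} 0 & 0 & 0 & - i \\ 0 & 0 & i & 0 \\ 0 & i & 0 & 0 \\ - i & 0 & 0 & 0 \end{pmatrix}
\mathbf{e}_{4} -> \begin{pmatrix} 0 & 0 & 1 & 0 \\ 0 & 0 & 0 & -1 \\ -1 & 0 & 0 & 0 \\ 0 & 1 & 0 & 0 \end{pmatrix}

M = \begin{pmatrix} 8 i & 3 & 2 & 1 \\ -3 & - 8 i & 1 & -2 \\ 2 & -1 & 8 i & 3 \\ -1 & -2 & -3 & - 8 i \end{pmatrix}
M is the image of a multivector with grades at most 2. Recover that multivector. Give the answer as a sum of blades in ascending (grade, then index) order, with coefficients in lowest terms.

Method: the blade images are trace-orthogonal — tr(rho(e_A) rho(e_B)^-1) = 4 if A = B and 0 otherwise — and rho(e_A)^-1 = (e_A)^2 * rho(e_A) with (e_A)^2 = +1 or -1, so the coefficient of e_A in the preimage is (e_A)^2 * tr(M rho(e_A))/4.
Nonzero projections over blades of grade <= 2: e_{2}: (e_{2})^2 = -1, tr(M rho(e_{2})) = -4, coefficient 1; e_{14}: (e_{14})^2 = +1, tr(M rho(e_{14})) = 8, coefficient 2; e_{23}: (e_{23})^2 = -1, tr(M rho(e_{23})) = 32, coefficient -8; e_{24}: (e_{24})^2 = -1, tr(M rho(e_{24})) = -12, coefficient 3. Every other blade of grade <= 2 projects to 0.
Answer: e_{2} + 2 e_{14} - 8 e_{23} + 3 e_{24}


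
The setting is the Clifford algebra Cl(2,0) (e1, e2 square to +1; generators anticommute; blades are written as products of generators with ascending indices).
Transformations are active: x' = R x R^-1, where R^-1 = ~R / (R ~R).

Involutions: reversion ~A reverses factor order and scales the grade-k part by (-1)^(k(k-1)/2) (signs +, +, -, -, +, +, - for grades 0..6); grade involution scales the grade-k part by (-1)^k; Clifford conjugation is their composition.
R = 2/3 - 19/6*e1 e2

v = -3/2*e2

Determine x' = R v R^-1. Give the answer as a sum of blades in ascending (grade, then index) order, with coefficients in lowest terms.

~R = 2/3 + 19/6*e1 e2, and R ~R = 377/36, so R^-1 = ~R / (377/36).
R v = 19/4*e1 - e2
Answer: 228/377*e1 + 1035/754*e2


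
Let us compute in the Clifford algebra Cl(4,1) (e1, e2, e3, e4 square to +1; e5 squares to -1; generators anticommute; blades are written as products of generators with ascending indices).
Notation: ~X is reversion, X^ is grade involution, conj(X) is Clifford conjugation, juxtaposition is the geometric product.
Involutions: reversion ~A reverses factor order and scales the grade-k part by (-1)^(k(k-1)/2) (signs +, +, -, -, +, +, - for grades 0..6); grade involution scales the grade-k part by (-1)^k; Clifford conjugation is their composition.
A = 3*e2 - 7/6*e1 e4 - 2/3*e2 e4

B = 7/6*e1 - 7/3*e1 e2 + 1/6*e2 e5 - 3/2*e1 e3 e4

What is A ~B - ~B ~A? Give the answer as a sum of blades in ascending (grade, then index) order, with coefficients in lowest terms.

first term: -7*e1 - 7/4*e3 + 49/36*e4 - 1/2*e5 - 7/2*e1 e2 + 14/9*e1 e4 - 49/18*e2 e4 - 1/9*e4 e5 + e1 e2 e3 - 7/9*e1 e2 e4 - 9/2*e1 e2 e3 e4 - 7/36*e1 e2 e4 e5
second term: 7*e1 + 7/4*e3 + 49/36*e4 + 1/2*e5 + 7/2*e1 e2 + 14/9*e1 e4 - 49/18*e2 e4 - 1/9*e4 e5 + e1 e2 e3 + 7/9*e1 e2 e4 + 9/2*e1 e2 e3 e4 + 7/36*e1 e2 e4 e5
Answer: -14*e1 - 7/2*e3 - e5 - 7*e1 e2 - 14/9*e1 e2 e4 - 9*e1 e2 e3 e4 - 7/18*e1 e2 e4 e5


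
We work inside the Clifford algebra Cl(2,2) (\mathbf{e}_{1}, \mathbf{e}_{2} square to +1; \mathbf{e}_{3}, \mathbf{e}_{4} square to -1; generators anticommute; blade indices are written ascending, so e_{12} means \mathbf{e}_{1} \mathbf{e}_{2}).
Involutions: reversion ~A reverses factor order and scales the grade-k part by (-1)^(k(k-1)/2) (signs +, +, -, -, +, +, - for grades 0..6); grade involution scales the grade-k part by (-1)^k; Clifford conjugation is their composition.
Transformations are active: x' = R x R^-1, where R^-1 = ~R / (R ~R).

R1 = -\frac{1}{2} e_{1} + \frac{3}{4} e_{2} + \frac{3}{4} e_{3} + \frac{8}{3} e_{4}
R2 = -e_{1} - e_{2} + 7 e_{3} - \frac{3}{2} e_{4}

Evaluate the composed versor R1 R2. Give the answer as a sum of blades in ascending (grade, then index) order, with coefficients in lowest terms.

Distribute over the terms of R1 (each basis-blade product reordered to ascending indices, repeated generators contracted through their squares):
(-\frac{1}{2} e_{1}) R2 = \frac{1}{2} + \frac{1}{2} e_{12} - \frac{7}{2} e_{13} + \frac{3}{4} e_{14}
(\frac{3}{4} e_{2}) R2 = -\frac{3}{4} + \frac{3}{4} e_{12} + \frac{21}{4} e_{23} - \frac{9}{8} e_{24}
(\frac{3}{4} e_{3}) R2 = -\frac{21}{4} + \frac{3}{4} e_{13} + \frac{3}{4} e_{23} - \frac{9}{8} e_{34}
(\frac{8}{3} e_{4}) R2 = 4 + \frac{8}{3} e_{14} + \frac{8}{3} e_{24} - \frac{56}{3} e_{34}
Summing the partial products and collecting blades:
Answer: -\frac{3}{2} + \frac{5}{4} e_{12} - \frac{11}{4} e_{13} + \frac{41}{12} e_{14} + 6 e_{23} + \frac{37}{24} e_{24} - \frac{475}{24} e_{34}


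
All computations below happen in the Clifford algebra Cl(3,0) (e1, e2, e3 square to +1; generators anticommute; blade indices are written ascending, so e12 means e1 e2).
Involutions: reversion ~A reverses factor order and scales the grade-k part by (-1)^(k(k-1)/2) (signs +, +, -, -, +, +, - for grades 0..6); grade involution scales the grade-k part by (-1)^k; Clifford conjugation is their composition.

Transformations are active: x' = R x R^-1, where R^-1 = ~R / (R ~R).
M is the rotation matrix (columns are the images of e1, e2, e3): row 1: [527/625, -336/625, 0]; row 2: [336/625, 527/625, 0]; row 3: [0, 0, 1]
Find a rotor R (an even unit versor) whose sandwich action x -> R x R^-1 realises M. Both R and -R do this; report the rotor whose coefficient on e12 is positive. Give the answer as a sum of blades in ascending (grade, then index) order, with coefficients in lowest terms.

Method: write R = a + b12*e12 + b13*e13 + b23*e23 with a^2 + b12^2 + b13^2 + b23^2 = 1 (so R^-1 = ~R). Expanding the columns R e_j ~R gives tr M = 4a^2 - 1 and, from the antisymmetric part, M21 - M12 = -4a*b12, M13 - M31 = 4a*b13, M32 - M23 = -4a*b23.
Here tr M = 1679/625, so a^2 = (1 + tr M)/4 = 576/625 and a = ±24/25. Taking a = 24/25: M21 - M12 = 672/625, M13 - M31 = 0, M32 - M23 = 0, giving b12 = -7/25, b13 = 0, b23 = 0, i.e. R = 24/25 - 7/25*e12.
Its e12 coefficient is negative, so report the other preimage -R.
Answer: -24/25 + 7/25*e12. Recall the cover is two-to-one: with M of trace 1679/625, both preimages act alike, and the stated e12 sign chooses the sheet.


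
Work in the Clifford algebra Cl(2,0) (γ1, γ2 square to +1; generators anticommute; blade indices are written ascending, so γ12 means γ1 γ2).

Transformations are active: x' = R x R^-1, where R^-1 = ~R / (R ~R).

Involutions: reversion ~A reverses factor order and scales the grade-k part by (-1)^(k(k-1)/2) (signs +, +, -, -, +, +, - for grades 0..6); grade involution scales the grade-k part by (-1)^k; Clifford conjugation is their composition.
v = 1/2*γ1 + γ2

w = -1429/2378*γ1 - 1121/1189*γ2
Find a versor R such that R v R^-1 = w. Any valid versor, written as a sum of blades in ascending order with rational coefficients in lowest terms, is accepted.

Key observation: q(v) = q(w) = 5/4 (sandwiches preserve the norm), so R = v + w = -120/1189*γ1 + 68/1189*γ2 works whenever it is invertible — the component of v along it is kept and (v - w)/2 reverses, sending v to w.
Answer: -120/1189*γ1 + 68/1189*γ2


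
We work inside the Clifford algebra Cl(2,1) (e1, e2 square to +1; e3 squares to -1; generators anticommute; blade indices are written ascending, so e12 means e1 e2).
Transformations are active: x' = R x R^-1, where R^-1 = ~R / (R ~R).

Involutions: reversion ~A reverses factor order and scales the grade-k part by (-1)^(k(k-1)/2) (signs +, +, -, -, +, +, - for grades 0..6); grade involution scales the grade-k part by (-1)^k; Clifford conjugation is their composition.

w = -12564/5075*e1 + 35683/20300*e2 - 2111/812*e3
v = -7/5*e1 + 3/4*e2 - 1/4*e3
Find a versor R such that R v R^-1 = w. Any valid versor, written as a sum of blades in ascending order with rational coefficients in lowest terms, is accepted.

Equal squares first: v^2 = w^2 = 123/50. Then v + w = -19669/5075*e1 + 12727/5075*e2 - 1157/406*e3 is a versor taking v to w, provided it is invertible.
Answer: -19669/5075*e1 + 12727/5075*e2 - 1157/406*e3


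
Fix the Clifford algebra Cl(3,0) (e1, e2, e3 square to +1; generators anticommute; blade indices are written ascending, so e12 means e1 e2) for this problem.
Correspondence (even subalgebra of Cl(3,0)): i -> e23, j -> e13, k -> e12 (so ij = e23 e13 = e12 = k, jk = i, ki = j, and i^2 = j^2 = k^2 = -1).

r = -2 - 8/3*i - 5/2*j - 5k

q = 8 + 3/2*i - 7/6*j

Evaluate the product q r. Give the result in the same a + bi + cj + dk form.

In blades: q = 8 - 7/6*e13 + 3/2*e23, r = -2 - 5*e12 - 5/2*e13 - 8/3*e23.
Distribute q over r term by term (generator squares from the signature, products reordered to ascending indices): (8)*r = -16 - 40*e12 - 20*e13 - 64/3*e23; (-7/6*e13)*r = -35/12 - 28/9*e12 + 7/3*e13 + 35/6*e23; (3/2*e23)*r = 4 - 15/4*e12 + 15/2*e13 - 3*e23.
Sum: -179/12 - 1687/36*e12 - 61/6*e13 - 37/2*e23; translating back through the correspondence:
Answer: -179/12 - 37/2*i - 61/6*j - 1687/36*k


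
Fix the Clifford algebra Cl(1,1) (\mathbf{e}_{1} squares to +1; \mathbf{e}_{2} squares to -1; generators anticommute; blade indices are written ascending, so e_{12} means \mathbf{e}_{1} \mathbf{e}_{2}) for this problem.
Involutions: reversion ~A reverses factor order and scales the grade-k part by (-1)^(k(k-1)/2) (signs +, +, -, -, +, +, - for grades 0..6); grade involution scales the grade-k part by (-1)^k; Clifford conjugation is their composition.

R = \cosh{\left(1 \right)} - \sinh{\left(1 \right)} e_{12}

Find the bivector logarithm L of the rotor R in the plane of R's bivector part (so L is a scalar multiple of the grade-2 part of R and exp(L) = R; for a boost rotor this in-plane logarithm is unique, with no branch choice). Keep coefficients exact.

The scalar part of R is \cosh{\left(1 \right)}, which fixes the rapidity magnitude through cosh (cosh is even, so it cannot fix the sign — the bivector part carries that); dividing the bivector part by sinh of the rapidity gives the plane, and L = rapidity * plane, where the joint sign ambiguity of (rapidity, plane) cancels in the product.
Concretely: cosh(rapidity) = \cosh{\left(1 \right)} gives rapidity = ±1, and since rapidity/sinh(rapidity) is even the sign is immaterial: L = (rapidity/sinh(rapidity)) * <R>_2 = (\frac{1}{\sinh{\left(1 \right)}}) * <R>_2.
Answer: -e_{12}


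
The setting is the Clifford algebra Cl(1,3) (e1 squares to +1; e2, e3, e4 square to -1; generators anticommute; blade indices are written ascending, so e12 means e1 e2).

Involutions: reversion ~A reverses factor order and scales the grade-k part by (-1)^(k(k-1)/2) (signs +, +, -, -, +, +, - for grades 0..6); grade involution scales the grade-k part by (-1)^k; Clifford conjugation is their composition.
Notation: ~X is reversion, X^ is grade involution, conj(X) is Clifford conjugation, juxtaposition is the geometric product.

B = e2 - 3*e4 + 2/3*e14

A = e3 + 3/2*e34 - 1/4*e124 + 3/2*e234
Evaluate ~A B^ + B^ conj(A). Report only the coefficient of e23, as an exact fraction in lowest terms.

first term: -1/6*e2 + 9/2*e3 - 3/4*e12 + e13 - 1/4*e14 + 11/2*e23 + 3/2*e34 - e123 - 2/3*e134 + 3/2*e234
second term: 1/6*e2 - 9/2*e3 + 3/4*e12 - e13 + 1/4*e14 - 7/2*e23 + 9/2*e34 - e123 + 2/3*e134 + 3/2*e234
Answer: 2


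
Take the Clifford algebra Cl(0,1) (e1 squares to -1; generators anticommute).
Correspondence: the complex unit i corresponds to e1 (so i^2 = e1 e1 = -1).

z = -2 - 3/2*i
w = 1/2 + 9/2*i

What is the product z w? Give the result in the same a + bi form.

In blades: z = -2 - 3/2*e1, w = 1/2 + 9/2*e1.
Distribute z over w term by term (generator squares from the signature, products reordered to ascending indices): (-2)*w = -1 - 9*e1; (-3/2*e1)*w = 27/4 - 3/4*e1.
Sum: 23/4 - 39/4*e1; translating back through the correspondence:
Answer: 23/4 - 39/4*i


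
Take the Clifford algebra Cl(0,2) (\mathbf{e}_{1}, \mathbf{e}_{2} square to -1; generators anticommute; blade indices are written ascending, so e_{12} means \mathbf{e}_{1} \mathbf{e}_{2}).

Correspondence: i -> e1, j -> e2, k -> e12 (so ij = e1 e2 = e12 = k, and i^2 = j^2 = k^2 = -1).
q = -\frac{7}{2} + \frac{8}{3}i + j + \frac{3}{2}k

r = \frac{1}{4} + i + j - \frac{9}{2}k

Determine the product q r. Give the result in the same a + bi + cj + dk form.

In blades: q = -\frac{7}{2} + \frac{8}{3} e_{1} + e_{2} + \frac{3}{2} e_{12}, r = \frac{1}{4} + e_{1} + e_{2} - \frac{9}{2} e_{12}.
Distribute q over r term by term (generator squares from the signature, products reordered to ascending indices): (-\frac{7}{2})*r = -\frac{7}{8} - \frac{7}{2} e_{1} - \frac{7}{2} e_{2} + \frac{63}{4} e_{12}; (\frac{8}{3} e_{1})*r = -\frac{8}{3} + \frac{2}{3} e_{1} + 12 e_{2} + \frac{8}{3} e_{12}; (e_{2})*r = -1 - \frac{9}{2} e_{1} + \frac{1}{4} e_{2} - e_{12}; (\frac{3}{2} e_{12})*r = \frac{27}{4} - \frac{3}{2} e_{1} + \frac{3}{2} e_{2} + \frac{3}{8} e_{12}.
Sum: \frac{53}{24} - \frac{53}{6} e_{1} + \frac{41}{4} e_{2} + \frac{427}{24} e_{12}; translating back through the correspondence:
Answer: \frac{53}{24} - \frac{53}{6}i + \frac{41}{4}j + \frac{427}{24}k


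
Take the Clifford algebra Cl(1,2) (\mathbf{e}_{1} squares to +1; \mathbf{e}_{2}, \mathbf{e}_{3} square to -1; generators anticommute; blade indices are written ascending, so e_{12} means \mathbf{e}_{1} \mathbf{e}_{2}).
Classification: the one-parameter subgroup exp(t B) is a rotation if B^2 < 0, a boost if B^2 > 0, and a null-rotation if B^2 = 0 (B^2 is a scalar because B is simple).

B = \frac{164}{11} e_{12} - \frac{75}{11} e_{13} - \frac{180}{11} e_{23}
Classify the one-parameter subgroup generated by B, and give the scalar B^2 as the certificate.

B^2 term by term: the squares give (\frac{164}{11})^2*(e_{12})^2 + (-\frac{75}{11})^2*(e_{13})^2 + (-\frac{180}{11})^2*(e_{23})^2 = \frac{26896}{121}*(+1) + \frac{5625}{121}*(+1) + \frac{32400}{121}*(-1) = 1 (each basis 2-blade squares to minus the product of its generators' squares); cross terms between blades sharing an index anticommute and cancel. So B^2 = 1.
Answer: boost, certificate B^2 = 1. Note: conjugating B changes its blade decomposition but never the scalar B^2 = 1, whose sign settles the classification.


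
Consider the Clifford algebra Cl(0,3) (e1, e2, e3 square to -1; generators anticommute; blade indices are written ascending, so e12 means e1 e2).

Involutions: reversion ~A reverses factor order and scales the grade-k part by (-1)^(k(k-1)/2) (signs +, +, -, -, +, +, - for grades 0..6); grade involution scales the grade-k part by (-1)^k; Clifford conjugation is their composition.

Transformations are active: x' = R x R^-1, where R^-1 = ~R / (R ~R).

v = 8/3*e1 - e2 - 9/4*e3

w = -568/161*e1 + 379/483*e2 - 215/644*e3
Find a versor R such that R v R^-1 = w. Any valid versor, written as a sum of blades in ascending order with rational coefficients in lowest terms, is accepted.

The midline construction: v and w both square to -1897/144, so reflecting in their sum -416/483*e1 - 104/483*e2 - 416/161*e3 exchanges them.
Answer: -416/483*e1 - 104/483*e2 - 416/161*e3


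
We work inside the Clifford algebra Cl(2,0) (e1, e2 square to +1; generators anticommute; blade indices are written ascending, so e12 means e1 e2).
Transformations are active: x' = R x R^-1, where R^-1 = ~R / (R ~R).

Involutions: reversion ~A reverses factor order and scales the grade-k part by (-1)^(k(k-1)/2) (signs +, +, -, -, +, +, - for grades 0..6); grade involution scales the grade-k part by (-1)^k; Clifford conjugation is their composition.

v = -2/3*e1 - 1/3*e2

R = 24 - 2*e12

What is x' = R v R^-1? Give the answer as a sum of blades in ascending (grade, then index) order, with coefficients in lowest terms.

~R = 24 + 2*e12, and R ~R = 580, so R^-1 = ~R / (580).
R v = -46/3*e1 - 28/3*e2
Answer: -262/435*e1 - 191/435*e2


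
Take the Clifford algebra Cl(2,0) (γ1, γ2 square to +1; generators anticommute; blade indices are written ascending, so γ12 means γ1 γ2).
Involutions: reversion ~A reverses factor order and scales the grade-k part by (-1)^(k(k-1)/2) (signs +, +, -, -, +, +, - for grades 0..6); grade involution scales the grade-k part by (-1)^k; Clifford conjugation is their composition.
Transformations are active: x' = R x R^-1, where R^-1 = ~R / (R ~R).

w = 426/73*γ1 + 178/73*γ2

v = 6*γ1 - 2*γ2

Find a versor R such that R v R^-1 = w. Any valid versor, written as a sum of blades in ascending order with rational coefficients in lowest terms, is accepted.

The midline construction: v and w both square to 40, so reflecting in their sum 864/73*γ1 + 32/73*γ2 exchanges them.
Answer: 864/73*γ1 + 32/73*γ2


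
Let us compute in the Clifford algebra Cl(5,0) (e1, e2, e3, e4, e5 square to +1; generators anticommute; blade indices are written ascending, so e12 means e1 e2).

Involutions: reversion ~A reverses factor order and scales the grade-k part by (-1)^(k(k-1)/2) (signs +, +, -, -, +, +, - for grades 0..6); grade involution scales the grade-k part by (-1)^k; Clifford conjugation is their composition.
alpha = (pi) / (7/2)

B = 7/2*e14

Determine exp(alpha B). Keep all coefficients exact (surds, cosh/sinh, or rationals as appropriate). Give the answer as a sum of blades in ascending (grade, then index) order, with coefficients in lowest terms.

B^2 = (7/2)^2*(e14)^2 = 49/4*(-1) = -49/4 (a basis 2-blade squares to minus the product of its generators' squares).
B^2 = -49/4 — the series telescopes trigonometrically here: l = 7/2, alpha*l = pi, so exp(alpha B) = cos(pi) + (sin(pi)/(7/2))*B = -1 + (0)*B.
Answer: -1


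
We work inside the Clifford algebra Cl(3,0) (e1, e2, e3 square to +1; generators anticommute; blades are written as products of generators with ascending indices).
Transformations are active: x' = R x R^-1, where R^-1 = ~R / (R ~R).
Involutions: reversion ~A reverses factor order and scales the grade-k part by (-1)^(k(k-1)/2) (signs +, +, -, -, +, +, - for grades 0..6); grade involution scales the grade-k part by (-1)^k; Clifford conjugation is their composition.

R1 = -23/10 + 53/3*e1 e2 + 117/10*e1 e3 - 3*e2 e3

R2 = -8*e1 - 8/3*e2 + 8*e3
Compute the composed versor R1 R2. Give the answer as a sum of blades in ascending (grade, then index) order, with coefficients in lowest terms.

Distribute over the terms of R2 (each basis-blade product reordered to ascending indices, repeated generators contracted through their squares):
R1 (-8*e1) = 92/5*e1 + 424/3*e2 + 468/5*e3 + 24*e1 e2 e3
R1 (-8/3*e2) = -424/9*e1 + 92/15*e2 - 8*e3 + 156/5*e1 e2 e3
R1 (8*e3) = 468/5*e1 - 24*e2 - 92/5*e3 + 424/3*e1 e2 e3
Summing the partial products and collecting blades:
Answer: 584/9*e1 + 1852/15*e2 + 336/5*e3 + 2948/15*e1 e2 e3


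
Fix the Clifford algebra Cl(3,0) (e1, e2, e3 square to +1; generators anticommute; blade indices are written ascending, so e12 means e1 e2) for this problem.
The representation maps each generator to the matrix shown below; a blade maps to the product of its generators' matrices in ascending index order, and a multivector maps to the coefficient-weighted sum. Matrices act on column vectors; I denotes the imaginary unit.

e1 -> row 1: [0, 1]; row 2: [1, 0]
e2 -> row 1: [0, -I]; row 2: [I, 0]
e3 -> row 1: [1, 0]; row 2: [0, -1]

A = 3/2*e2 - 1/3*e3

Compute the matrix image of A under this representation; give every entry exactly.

M = (3/2)*rho(e2) + (-1/3)*rho(e3), summed entrywise:
Answer: row 1: [-1/3, -3*I/2]; row 2: [3*I/2, 1/3]


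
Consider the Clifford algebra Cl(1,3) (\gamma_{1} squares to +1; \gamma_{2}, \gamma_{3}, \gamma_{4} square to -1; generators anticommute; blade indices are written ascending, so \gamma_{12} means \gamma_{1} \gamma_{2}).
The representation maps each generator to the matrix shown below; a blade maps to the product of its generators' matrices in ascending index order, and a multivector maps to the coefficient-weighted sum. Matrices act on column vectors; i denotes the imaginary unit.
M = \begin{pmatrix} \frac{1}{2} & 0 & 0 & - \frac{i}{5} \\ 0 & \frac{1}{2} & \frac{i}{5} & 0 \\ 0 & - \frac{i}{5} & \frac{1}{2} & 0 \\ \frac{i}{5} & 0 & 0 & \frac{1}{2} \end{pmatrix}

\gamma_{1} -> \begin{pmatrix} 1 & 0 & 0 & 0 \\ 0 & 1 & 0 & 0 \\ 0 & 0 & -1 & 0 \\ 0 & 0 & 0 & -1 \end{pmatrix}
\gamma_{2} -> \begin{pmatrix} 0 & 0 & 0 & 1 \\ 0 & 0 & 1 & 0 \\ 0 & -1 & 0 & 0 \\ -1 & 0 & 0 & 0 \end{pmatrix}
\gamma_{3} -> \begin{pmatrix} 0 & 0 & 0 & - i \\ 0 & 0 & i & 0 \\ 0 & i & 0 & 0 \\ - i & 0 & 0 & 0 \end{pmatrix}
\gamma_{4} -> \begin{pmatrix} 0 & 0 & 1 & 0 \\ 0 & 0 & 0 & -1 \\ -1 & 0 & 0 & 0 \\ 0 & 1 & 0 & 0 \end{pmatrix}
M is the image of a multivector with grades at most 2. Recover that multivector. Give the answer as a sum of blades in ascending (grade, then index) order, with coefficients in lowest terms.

Method: the blade images are trace-orthogonal — tr(rho(e_A) rho(e_B)^-1) = 4 if A = B and 0 otherwise — and rho(e_A)^-1 = (e_A)^2 * rho(e_A) with (e_A)^2 = +1 or -1, so the coefficient of e_A in the preimage is (e_A)^2 * tr(M rho(e_A))/4.
Nonzero projections over blades of grade <= 2: 1: (1)^2 = +1, tr(M 1) = 2, coefficient \frac{1}{2}; \gamma_{13}: (\gamma_{13})^2 = +1, tr(M rho(\gamma_{13})) = \frac{4}{5}, coefficient \frac{1}{5}. Every other blade of grade <= 2 projects to 0.
Answer: \frac{1}{2} + \frac{1}{5} \gamma_{13}


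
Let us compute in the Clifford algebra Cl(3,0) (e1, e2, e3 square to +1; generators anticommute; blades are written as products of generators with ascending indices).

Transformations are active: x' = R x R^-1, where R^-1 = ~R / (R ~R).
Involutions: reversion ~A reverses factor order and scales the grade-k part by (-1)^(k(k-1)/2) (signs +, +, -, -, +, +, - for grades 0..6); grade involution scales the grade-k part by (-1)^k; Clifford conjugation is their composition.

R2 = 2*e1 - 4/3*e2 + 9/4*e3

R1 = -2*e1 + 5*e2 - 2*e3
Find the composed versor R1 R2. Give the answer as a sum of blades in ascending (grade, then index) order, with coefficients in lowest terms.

Distribute over the terms of R1 (each basis-blade product reordered to ascending indices, repeated generators contracted through their squares):
(-2*e1) R2 = -4 + 8/3*e1 e2 - 9/2*e1 e3
(5*e2) R2 = -20/3 - 10*e1 e2 + 45/4*e2 e3
(-2*e3) R2 = -9/2 + 4*e1 e3 - 8/3*e2 e3
Summing the partial products and collecting blades:
Answer: -91/6 - 22/3*e1 e2 - 1/2*e1 e3 + 103/12*e2 e3


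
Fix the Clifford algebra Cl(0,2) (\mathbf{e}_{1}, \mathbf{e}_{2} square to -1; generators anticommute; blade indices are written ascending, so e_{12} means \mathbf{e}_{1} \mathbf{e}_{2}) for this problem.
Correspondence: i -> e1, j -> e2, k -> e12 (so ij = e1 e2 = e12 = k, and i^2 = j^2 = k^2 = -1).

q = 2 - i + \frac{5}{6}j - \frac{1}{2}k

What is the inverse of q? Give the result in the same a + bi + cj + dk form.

In blades: q = 2 - e_{1} + \frac{5}{6} e_{2} - \frac{1}{2} e_{12}.
With qbar = 2 + e_{1} - \frac{5}{6} e_{2} + \frac{1}{2} e_{12} (scalar fixed, mapped units negated), q qbar = \frac{107}{18} (the sum of squared coefficients), so q^-1 = qbar / (\frac{107}{18}) = \frac{36}{107} + \frac{18}{107} e_{1} - \frac{15}{107} e_{2} + \frac{9}{107} e_{12}; translating back:
Answer: \frac{36}{107} + \frac{18}{107}i - \frac{15}{107}j + \frac{9}{107}k


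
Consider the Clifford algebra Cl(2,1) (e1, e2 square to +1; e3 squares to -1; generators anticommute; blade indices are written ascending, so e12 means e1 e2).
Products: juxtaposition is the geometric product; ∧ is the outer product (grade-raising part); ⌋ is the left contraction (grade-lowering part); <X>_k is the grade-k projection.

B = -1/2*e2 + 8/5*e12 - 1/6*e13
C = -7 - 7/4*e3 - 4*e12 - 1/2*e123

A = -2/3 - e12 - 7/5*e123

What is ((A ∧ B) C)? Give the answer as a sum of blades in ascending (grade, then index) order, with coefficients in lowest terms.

step 1: 1/3*e2 - 16/15*e12 + 1/9*e13
step 2: -64/15 + 55/36*e1 - 41/18*e2 - 8/15*e3 + 112/15*e12 - 11/18*e13 - 37/36*e23 + 28/15*e123
Answer: -64/15 + 55/36*e1 - 41/18*e2 - 8/15*e3 + 112/15*e12 - 11/18*e13 - 37/36*e23 + 28/15*e123


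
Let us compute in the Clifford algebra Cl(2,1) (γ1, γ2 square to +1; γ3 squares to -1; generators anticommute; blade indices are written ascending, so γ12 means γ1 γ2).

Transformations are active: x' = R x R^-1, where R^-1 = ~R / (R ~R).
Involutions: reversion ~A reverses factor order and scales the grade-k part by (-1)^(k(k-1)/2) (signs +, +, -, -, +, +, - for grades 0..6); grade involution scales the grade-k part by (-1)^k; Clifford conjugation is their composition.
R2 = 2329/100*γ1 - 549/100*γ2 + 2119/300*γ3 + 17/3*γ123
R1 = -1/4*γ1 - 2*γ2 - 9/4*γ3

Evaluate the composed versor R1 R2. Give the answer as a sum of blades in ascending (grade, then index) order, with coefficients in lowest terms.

Distribute over the terms of R1 (each basis-blade product reordered to ascending indices, repeated generators contracted through their squares):
(-1/4*γ1) R2 = -2329/400 + 549/400*γ12 - 2119/1200*γ13 - 17/12*γ23
(-2*γ2) R2 = 549/50 + 2329/50*γ12 + 34/3*γ13 - 2119/150*γ23
(-9/4*γ3) R2 = 6357/400 + 51/4*γ12 + 20961/400*γ13 - 4941/400*γ23
Summing the partial products and collecting blades:
Answer: 421/20 + 24281/400*γ12 + 6197/100*γ13 - 1339/48*γ23
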